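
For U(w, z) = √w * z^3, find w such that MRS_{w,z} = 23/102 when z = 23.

MU_w = 0.5·w^(-0.5)·z^3 and MU_z = 3·√w·z^2.
MRS = MU_w/MU_z = (1/6)·z/w.
Substitute z = 23: MRS = (23/6)/w. Setting (23/6)/w = 23/102 gives w = (23/6)/(23/102) = 17.

w = 17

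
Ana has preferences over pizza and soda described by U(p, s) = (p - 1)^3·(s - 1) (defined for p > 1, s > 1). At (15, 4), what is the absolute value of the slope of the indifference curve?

MU_p = 3·(p−1)^2·(s−1), MU_s = (p−1)^3.
MRS = (3/1)·(s−1)/(p−1).
At (15, 4): MRS = 9/14.
The indifference curve has slope −9/14 at this bundle.

MRS = 9/14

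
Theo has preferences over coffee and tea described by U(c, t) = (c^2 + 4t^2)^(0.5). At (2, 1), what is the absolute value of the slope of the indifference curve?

For CES with ρ = 2, MRS = (1/4)·(t/c)^(-1).
At (2, 1): MRS = 0.5.
So at (2, 1) the consumer would give up 0.5 units of t for one more unit of c.

MRS = 0.5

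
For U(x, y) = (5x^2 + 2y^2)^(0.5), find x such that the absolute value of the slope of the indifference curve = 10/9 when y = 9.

For CES with ρ = 2, MRS = (5/2)·(y/x)^(-1).
Setting (5/2)·(9/x)^(-1) = 10/9 gives (9/x)^(-1) = 4/9, so 9/x = 2.25 and x = 4.

x = 4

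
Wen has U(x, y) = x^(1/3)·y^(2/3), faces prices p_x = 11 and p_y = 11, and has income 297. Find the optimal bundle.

x* = 9, y* = 18

MU_x = 1/3·x^(-2/3)·y^(2/3) and MU_y = 2/3·x^(1/3)·y^(-1/3).
MRS = MU_x/MU_y = (0.5)·y/x.
Tangency: set MRS = p_x/p_y = 11/11 = 1.
So (0.5)·y/x = 1, i.e. y = 2·x.
Substitute into the budget 11·x + 11·y = 297: 33·x = 297, so x* = 9.
Then y* = 2·9 = 18.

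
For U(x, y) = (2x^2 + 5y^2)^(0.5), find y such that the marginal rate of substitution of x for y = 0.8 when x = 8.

For CES with ρ = 2, MRS = (2/5)·(y/x)^(-1).
Setting (2/5)·(y/8)^(-1) = 0.8 gives (y/8)^(-1) = 2, so y/8 = 0.5 and y = 4.

y = 4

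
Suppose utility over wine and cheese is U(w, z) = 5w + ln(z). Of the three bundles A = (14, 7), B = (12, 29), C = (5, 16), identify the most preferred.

Bundle A

Evaluate utility at each bundle:
U(A) = 71.946.
U(B) = 63.367.
U(C) = 27.773.
Highest utility is A, so A ≻ B ≻ C.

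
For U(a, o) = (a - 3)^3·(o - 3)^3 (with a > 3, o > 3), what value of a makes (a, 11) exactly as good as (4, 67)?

a = 11

U(4, 67) = 262144.
Set U(a, 11) = 262144 and solve.
With o = 11: (11 − 3)^3 = 512, so (a − 3)^3 = 262144/512 = 512.
Taking the cube root (with a > 3): a − 3 = 8, so a = 11.
Check: U(11, 11) = 262144.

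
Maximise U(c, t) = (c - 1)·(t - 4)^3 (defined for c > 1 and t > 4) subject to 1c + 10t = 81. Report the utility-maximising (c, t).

c* = 11, t* = 7

MU_c = (t−4)^3, MU_t = 3·(c−1)·(t−4)^2.
MRS = (1/3)·(t−4)/(c−1).
Tangency: set MRS = p_c/p_t = 1/10 = 0.1.
So (1/3)·(t − 4)/(c − 1) = 0.1, i.e. (t − 4) = 0.3·(c − 1).
Rewrite the budget in excess-of-subsistence terms: 1·(c − 1) + 10·(t − 4) = 81 − 1·1 − 10·4 = 40.
Substituting, 4·(c − 1) = 40, so c − 1 = 10 and c* = 11.
Then t − 4 = 0.3·10 = 3, so t* = 7.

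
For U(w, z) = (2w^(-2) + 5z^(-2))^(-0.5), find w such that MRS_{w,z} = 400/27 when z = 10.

For CES with ρ = -2, MRS = (2/5)·(z/w)^3.
Setting (2/5)·(10/w)^3 = 400/27 gives (10/w)^3 = 1000/27, so 10/w = 10/3 and w = 3.

w = 3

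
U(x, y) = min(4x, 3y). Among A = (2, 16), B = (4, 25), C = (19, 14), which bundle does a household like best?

Bundle C

Evaluate utility at each bundle:
U(A) = 8.
U(B) = 16.
U(C) = 42.
Highest utility is C, so C ≻ B ≻ A.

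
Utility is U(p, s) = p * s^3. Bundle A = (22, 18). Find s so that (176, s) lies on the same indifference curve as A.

s = 9

U(22, 18) = 128304.
Set U(176, s) = 128304 and solve.
With p = 176: s^3 = 128304/176 = 729; taking the cube root, s = 9.
Check: U(176, 9) = 128304.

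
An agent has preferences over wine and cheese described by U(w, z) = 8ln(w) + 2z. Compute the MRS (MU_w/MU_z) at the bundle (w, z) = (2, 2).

MRS = 2

MU_w = 8/w, MU_z = 2.
MRS = 8/w ÷ 2.
At (2, 2): MRS = 2.
So at (2, 2) the consumer would give up 2 units of z for one more unit of w.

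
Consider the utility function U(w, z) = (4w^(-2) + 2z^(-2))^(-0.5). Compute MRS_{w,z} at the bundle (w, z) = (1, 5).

MRS = 250

For CES with ρ = -2, MRS = (4/2)·(z/w)^3.
At (1, 5): MRS = 250.
So at (1, 5) the consumer would give up 250 units of z for one more unit of w.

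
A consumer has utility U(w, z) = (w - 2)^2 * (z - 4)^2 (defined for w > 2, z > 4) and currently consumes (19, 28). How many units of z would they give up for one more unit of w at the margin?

MRS = 24/17

MU_w = 2·(w−2)·(z−4)^2, MU_z = 2·(w−2)^2·(z−4).
MRS = (z−4)/(w−2).
At (19, 28): MRS = 24/17.
The indifference curve has slope −24/17 at this bundle.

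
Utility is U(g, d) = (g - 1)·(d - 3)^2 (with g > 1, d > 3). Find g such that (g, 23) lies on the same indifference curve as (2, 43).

g = 5

U(2, 43) = 1600.
Set U(g, 23) = 1600 and solve.
With d = 23: (23 − 3)^2 = 400, so (g − 1) = 1600/400 = 4.
So g = 1 + 4 = 5.
Check: U(5, 23) = 1600.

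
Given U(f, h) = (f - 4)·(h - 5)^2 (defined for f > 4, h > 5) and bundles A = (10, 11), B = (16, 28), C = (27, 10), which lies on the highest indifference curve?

Bundle B

Evaluate utility at each bundle:
U(A) = 216.
U(B) = 6348.
U(C) = 575.
Highest utility is B, so B ≻ C ≻ A.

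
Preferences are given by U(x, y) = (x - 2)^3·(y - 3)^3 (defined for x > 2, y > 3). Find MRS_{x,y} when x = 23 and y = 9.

MU_x = 3·(x−2)^2·(y−3)^3, MU_y = 3·(x−2)^3·(y−3)^2.
MRS = (y−3)/(x−2).
At (23, 9): MRS = 2/7.
So at (23, 9) the consumer would give up 2/7 units of y for one more unit of x.

MRS = 2/7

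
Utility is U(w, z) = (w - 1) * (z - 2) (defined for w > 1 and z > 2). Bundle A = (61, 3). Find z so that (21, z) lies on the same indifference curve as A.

U(61, 3) = 60.
Set U(21, z) = 60 and solve.
With w = 21: (21 − 1) = 20, so (z − 2) = 60/20 = 3.
So z = 2 + 3 = 5.
Check: U(21, 5) = 60.

z = 5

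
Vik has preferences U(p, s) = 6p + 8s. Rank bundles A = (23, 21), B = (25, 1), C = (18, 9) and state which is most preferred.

Bundle A

Evaluate utility at each bundle:
U(A) = 306.
U(B) = 158.
U(C) = 180.
Highest utility is A, so A ≻ C ≻ B.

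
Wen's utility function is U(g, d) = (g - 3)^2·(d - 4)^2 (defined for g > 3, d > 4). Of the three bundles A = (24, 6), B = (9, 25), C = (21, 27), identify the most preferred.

Bundle C

Evaluate utility at each bundle:
U(A) = 1764.
U(B) = 15876.
U(C) = 171396.
Highest utility is C, so C ≻ B ≻ A.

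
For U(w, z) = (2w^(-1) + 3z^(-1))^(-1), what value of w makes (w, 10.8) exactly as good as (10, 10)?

w = 9

U depends on (w, z) only through S = 2w^(-1) + 3z^(-1), so equal utility means equal S. At (10, 10): S = 0.5.
With z = 10.8: 3·10.8^(-1) = 5/18, so 2w^(-1) = 0.5 − 5/18 = 2/9, i.e. w^(-1) = 1/9.
Hence w = 1/(1/9) = 9.
Check: U(9, 10.8) = 2.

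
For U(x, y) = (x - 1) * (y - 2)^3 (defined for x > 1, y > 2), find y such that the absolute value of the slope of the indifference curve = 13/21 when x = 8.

MU_x = (y−2)^3, MU_y = 3·(x−1)·(y−2)^2.
MRS = (1/3)·(y−2)/(x−1).
Substitute x = 8: MRS = (y − 2)/21. Setting this equal to 13/21 gives y − 2 = (13/21)·21 = 13, so y = 15.

y = 15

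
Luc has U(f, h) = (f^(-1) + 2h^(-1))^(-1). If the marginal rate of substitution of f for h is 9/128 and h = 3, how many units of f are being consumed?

For CES with ρ = -1, MRS = (1/2)·(h/f)^2.
Setting (1/2)·(3/f)^2 = 9/128 gives (3/f)^2 = 9/64, so 3/f = 0.375 and f = 8.

f = 8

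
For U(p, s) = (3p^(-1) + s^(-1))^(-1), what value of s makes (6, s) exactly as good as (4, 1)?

s = 0.8

U depends on (p, s) only through S = 3p^(-1) + s^(-1), so equal utility means equal S. At (4, 1): S = 1.75.
With p = 6: 3·6^(-1) = 0.5, so s^(-1) = 1.75 − 0.5 = 1.25.
Hence s = 1/1.25 = 0.8.
Check: U(6, 0.8) = 0.5714.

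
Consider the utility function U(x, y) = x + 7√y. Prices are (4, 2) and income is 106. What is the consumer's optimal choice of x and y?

MU_x = 1, MU_y = 7/(2√y).
MRS = 1 ÷ (7/(2√y)).
Tangency: set MRS = p_x/p_y = 4/2 = 2.
MRS depends only on y: (2/7)·√y = 2 ⇒ √y = 2/(2/7) = 7 ⇒ y* = 49.
From the budget, 4·x = 106 − 2·49 = 8, so x* = 2.

x* = 2, y* = 49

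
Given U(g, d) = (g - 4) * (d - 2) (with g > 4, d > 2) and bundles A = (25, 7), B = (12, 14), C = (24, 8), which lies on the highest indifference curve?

Evaluate utility at each bundle:
U(A) = 105.
U(B) = 96.
U(C) = 120.
Highest utility is C, so C ≻ A ≻ B.

Bundle C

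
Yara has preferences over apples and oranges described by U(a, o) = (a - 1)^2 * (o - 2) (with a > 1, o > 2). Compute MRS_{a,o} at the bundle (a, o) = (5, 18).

MRS = 8

MU_a = 2·(a−1)·(o−2), MU_o = (a−1)^2.
MRS = (2/1)·(o−2)/(a−1).
At (5, 18): MRS = 8.
That is, one extra unit of a is worth 8 units of o at the margin.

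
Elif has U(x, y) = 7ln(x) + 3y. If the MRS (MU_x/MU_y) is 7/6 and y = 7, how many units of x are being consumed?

MU_x = 7/x, MU_y = 3.
MRS = 7/x ÷ 3.
MRS depends only on x: (7/3)/x = 7/6 ⇒ x = (7/3)/(7/6) = 2.

x = 2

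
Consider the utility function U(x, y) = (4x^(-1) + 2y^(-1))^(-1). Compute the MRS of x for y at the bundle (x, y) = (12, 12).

MRS = 2

For CES with ρ = -1, MRS = (4/2)·(y/x)^2.
At (12, 12): MRS = 2.
The indifference curve has slope −2 at this bundle.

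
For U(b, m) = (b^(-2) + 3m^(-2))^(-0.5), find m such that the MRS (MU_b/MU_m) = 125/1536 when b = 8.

For CES with ρ = -2, MRS = (1/3)·(m/b)^3.
Setting (1/3)·(m/8)^3 = 125/1536 gives (m/8)^3 = 125/512, so m/8 = 0.625 and m = 5.

m = 5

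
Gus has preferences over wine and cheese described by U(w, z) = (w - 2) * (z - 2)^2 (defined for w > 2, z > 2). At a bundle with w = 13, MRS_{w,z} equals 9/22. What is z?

z = 11

MU_w = (z−2)^2, MU_z = 2·(w−2)·(z−2).
MRS = (1/2)·(z−2)/(w−2).
Substitute w = 13: MRS = (z − 2)/22. Setting this equal to 9/22 gives z − 2 = (9/22)·22 = 9, so z = 11.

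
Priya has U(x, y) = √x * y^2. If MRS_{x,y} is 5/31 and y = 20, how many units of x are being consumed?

MU_x = 0.5·x^(-0.5)·y^2 and MU_y = 2·√x·y.
MRS = MU_x/MU_y = (0.25)·y/x.
Substitute y = 20: MRS = 5/x. Setting 5/x = 5/31 gives x = 5/(5/31) = 31.

x = 31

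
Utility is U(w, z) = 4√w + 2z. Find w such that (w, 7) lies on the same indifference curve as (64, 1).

w = 25

U(64, 1) = 34.
Set U(w, 7) = 34 and solve.
With z = 7: 4√w = 34 − 2·7 = 20, so √w = 5 and w = 25.
Check: U(25, 7) = 34.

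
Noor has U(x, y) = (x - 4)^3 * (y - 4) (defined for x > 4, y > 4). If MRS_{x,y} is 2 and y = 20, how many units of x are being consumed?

MU_x = 3·(x−4)^2·(y−4), MU_y = (x−4)^3.
MRS = (3/1)·(y−4)/(x−4).
Substitute y = 20: MRS = 48/(x − 4). Setting this equal to 2 gives x − 4 = 48/2 = 24, so x = 28.

x = 28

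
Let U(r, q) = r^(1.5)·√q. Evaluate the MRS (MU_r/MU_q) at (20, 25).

MU_r = 1.5·√r·√q and MU_q = 0.5·r^(1.5)·q^(-0.5).
MRS = MU_r/MU_q = (3)·q/r.
At (20, 25): MRS = 3.75.
So at (20, 25) the consumer would give up 3.75 units of q for one more unit of r.

MRS = 3.75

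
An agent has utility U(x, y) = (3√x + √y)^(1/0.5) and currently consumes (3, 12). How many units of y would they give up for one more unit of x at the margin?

For CES with ρ = 0.5, MRS = (3/1)·√(y/x).
At (3, 12): MRS = 6.
That is, one extra unit of x is worth 6 units of y at the margin.

MRS = 6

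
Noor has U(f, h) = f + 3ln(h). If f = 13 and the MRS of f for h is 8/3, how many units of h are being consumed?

MU_f = 1, MU_h = 3/h.
MRS = 1 ÷ (3/h).
MRS depends only on h: (1/3)·h = 8/3 ⇒ h = (8/3)/(1/3) = 8.

h = 8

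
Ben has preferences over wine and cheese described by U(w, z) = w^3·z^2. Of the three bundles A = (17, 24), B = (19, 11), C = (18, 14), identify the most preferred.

Evaluate utility at each bundle:
U(A) = 2829888.
U(B) = 829939.
U(C) = 1143072.
Highest utility is A, so A ≻ C ≻ B.

Bundle A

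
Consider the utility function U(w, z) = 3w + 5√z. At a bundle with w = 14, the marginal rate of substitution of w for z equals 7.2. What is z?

z = 36

MU_w = 3, MU_z = 5/(2√z).
MRS = 3 ÷ (5/(2√z)).
MRS depends only on z: 1.2·√z = 7.2 ⇒ √z = 7.2/1.2 = 6 ⇒ z = 36.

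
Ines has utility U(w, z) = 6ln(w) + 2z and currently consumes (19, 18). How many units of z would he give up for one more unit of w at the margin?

MU_w = 6/w, MU_z = 2.
MRS = 6/w ÷ 2.
At (19, 18): MRS = 3/19.
That is, one extra unit of w is worth 3/19 units of z at the margin.

MRS = 3/19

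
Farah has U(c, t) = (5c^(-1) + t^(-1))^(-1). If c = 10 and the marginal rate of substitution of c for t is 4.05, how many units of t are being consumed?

For CES with ρ = -1, MRS = (5/1)·(t/c)^2.
Setting (5/1)·(t/10)^2 = 4.05 gives (t/10)^2 = 81/100, so t/10 = 0.9 and t = 9.

t = 9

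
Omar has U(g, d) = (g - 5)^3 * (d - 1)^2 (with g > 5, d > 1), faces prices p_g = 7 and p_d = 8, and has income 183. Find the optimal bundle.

MU_g = 3·(g−5)^2·(d−1)^2, MU_d = 2·(g−5)^3·(d−1).
MRS = (3/2)·(d−1)/(g−5).
Tangency: set MRS = p_g/p_d = 7/8 = 0.875.
So (3/2)·(d − 1)/(g − 5) = 0.875, i.e. (d − 1) = (7/12)·(g − 5).
Rewrite the budget in excess-of-subsistence terms: 7·(g − 5) + 8·(d − 1) = 183 − 7·5 − 8·1 = 140.
Substituting, (35/3)·(g − 5) = 140, so g − 5 = 12 and g* = 17.
Then d − 1 = (7/12)·12 = 7, so d* = 8.

g* = 17, d* = 8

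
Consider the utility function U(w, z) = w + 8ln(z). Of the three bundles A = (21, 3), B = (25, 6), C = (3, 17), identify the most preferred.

Evaluate utility at each bundle:
U(A) = 29.789.
U(B) = 39.334.
U(C) = 25.666.
Highest utility is B, so B ≻ A ≻ C.

Bundle B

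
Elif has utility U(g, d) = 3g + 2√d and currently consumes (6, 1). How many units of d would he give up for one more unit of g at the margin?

MRS = 3

MU_g = 3, MU_d = 2/(2√d).
MRS = 3 ÷ (2/(2√d)).
At (6, 1): MRS = 3.
The indifference curve has slope −3 at this bundle.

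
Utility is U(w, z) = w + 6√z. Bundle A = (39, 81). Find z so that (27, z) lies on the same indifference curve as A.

U(39, 81) = 93.
Set U(27, z) = 93 and solve.
With w = 27: 6√z = 93 − 27 = 66, so √z = 11 and z = 121.
Check: U(27, 121) = 93.

z = 121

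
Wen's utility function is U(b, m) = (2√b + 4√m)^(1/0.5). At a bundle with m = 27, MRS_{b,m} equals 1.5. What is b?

b = 3

For CES with ρ = 0.5, MRS = (2/4)·√(m/b).
Setting (2/4)·√(27/b) = 1.5 gives √(27/b) = 3, so 27/b = 9 and b = 3.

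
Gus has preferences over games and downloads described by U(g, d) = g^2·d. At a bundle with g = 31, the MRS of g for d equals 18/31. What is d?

MU_g = 2·g·d and MU_d = g^2.
MRS = MU_g/MU_d = (2/1)·d/g.
Substitute g = 31: MRS = d/15.5. Setting d/15.5 = 18/31 gives d = (18/31)·15.5 = 9.

d = 9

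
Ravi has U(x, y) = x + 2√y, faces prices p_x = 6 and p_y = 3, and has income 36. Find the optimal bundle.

MU_x = 1, MU_y = 2/(2√y).
MRS = 1 ÷ (2/(2√y)).
Tangency: set MRS = p_x/p_y = 6/3 = 2.
MRS depends only on y: √y = 2 ⇒ √y = 2 ⇒ y* = 4.
From the budget, 6·x = 36 − 3·4 = 24, so x* = 4.

x* = 4, y* = 4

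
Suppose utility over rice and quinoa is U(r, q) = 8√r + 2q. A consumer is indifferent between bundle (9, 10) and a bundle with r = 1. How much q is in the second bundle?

U(9, 10) = 44.
Set U(1, q) = 44 and solve.
With r = 1: √1 = 1, so 2q = 44 − 8·1 = 36 and q = 18.
Check: U(1, 18) = 44.

q = 18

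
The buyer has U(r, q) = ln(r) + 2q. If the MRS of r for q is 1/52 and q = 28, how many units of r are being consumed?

MU_r = 1/r, MU_q = 2.
MRS = 1/r ÷ 2.
MRS depends only on r: 0.5/r = 1/52 ⇒ r = 0.5/(1/52) = 26.

r = 26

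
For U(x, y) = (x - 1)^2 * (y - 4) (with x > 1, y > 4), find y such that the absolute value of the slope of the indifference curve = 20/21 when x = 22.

y = 14

MU_x = 2·(x−1)·(y−4), MU_y = (x−1)^2.
MRS = (2/1)·(y−4)/(x−1).
Substitute x = 22: MRS = (y − 4)/10.5. Setting this equal to 20/21 gives y − 4 = (20/21)·10.5 = 10, so y = 14.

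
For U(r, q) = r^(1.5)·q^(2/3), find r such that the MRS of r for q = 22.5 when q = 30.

r = 3

MU_r = 1.5·√r·q^(2/3) and MU_q = 2/3·r^(1.5)·q^(-1/3).
MRS = MU_r/MU_q = (2.25)·q/r.
Substitute q = 30: MRS = 67.5/r. Setting 67.5/r = 22.5 gives r = 67.5/22.5 = 3.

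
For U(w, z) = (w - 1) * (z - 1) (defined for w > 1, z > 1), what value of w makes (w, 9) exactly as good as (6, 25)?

w = 16

U(6, 25) = 120.
Set U(w, 9) = 120 and solve.
With z = 9: (9 − 1) = 8, so (w − 1) = 120/8 = 15.
So w = 1 + 15 = 16.
Check: U(16, 9) = 120.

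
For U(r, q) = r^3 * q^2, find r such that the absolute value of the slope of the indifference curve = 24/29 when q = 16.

r = 29

MU_r = 3·r^2·q^2 and MU_q = 2·r^3·q.
MRS = MU_r/MU_q = (3/2)·q/r.
Substitute q = 16: MRS = 24/r. Setting 24/r = 24/29 gives r = 24/(24/29) = 29.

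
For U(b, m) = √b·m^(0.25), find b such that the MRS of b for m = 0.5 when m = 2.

MU_b = 0.5·b^(-0.5)·m^(0.25) and MU_m = 0.25·√b·m^(-0.75).
MRS = MU_b/MU_m = (2)·m/b.
Substitute m = 2: MRS = 4/b. Setting 4/b = 0.5 gives b = 4/0.5 = 8.

b = 8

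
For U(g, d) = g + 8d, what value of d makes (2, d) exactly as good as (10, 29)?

d = 30

U(10, 29) = 242.
Set U(2, d) = 242 and solve.
2 + 8d = 242 ⇒ 8d = 240 ⇒ d = 30.
Check: U(2, 30) = 242.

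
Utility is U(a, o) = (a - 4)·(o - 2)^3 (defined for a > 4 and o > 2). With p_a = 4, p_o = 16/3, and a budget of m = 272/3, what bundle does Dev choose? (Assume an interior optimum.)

MU_a = (o−2)^3, MU_o = 3·(a−4)·(o−2)^2.
MRS = (1/3)·(o−2)/(a−4).
Tangency: set MRS = p_a/p_o = 4/(16/3) = 0.75.
So (1/3)·(o − 2)/(a − 4) = 0.75, i.e. (o − 2) = 2.25·(a − 4).
Rewrite the budget in excess-of-subsistence terms: 4·(a − 4) + (16/3)·(o − 2) = 272/3 − 4·4 − (16/3)·2 = 64.
Substituting, 16·(a − 4) = 64, so a − 4 = 4 and a* = 8.
Then o − 2 = 2.25·4 = 9, so o* = 11.

a* = 8, o* = 11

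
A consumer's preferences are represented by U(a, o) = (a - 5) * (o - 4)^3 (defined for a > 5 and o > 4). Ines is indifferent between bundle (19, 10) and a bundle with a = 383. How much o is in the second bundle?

U(19, 10) = 3024.
Set U(383, o) = 3024 and solve.
With a = 383: (383 − 5) = 378, so (o − 4)^3 = 3024/378 = 8.
Taking the cube root (with o > 4): o − 4 = 2, so o = 6.
Check: U(383, 6) = 3024.

o = 6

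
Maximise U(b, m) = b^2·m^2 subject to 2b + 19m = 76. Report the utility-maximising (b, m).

MU_b = 2·b·m^2 and MU_m = 2·b^2·m.
MRS = MU_b/MU_m = m/b.
Tangency: set MRS = p_b/p_m = 2/19.
So m/b = 2/19, i.e. m = (2/19)·b.
Substitute into the budget 2·b + 19·m = 76: 4·b = 76, so b* = 19.
Then m* = (2/19)·19 = 2.

b* = 19, m* = 2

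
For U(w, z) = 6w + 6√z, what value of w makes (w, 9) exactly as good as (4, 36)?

U(4, 36) = 60.
Set U(w, 9) = 60 and solve.
With z = 9: √9 = 3, so 6w = 60 − 6·3 = 42 and w = 7.
Check: U(7, 9) = 60.

w = 7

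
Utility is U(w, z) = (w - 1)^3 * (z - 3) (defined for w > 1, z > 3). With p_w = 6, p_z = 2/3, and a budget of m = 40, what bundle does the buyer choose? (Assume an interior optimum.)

MU_w = 3·(w−1)^2·(z−3), MU_z = (w−1)^3.
MRS = (3/1)·(z−3)/(w−1).
Tangency: set MRS = p_w/p_z = 6/(2/3) = 9.
So (3/1)·(z − 3)/(w − 1) = 9, i.e. (z − 3) = 3·(w − 1).
Rewrite the budget in excess-of-subsistence terms: 6·(w − 1) + (2/3)·(z − 3) = 40 − 6·1 − (2/3)·3 = 32.
Substituting, 8·(w − 1) = 32, so w − 1 = 4 and w* = 5.
Then z − 3 = 3·4 = 12, so z* = 15.

w* = 5, z* = 15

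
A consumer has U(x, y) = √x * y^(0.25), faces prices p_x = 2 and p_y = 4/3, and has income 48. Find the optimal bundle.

x* = 16, y* = 12

MU_x = 0.5·x^(-0.5)·y^(0.25) and MU_y = 0.25·√x·y^(-0.75).
MRS = MU_x/MU_y = (2)·y/x.
Tangency: set MRS = p_x/p_y = 2/(4/3) = 1.5.
So (2)·y/x = 1.5, i.e. y = 0.75·x.
Substitute into the budget 2·x + (4/3)·y = 48: 3·x = 48, so x* = 16.
Then y* = 0.75·16 = 12.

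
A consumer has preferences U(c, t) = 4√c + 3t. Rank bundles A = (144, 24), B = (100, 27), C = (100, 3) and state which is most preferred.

Bundle B

Evaluate utility at each bundle:
U(A) = 120.000.
U(B) = 121.000.
U(C) = 49.000.
Highest utility is B, so B ≻ A ≻ C.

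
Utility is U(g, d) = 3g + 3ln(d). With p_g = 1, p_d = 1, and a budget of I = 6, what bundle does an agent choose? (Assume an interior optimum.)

MU_g = 3, MU_d = 3/d.
MRS = 3 ÷ (3/d).
Tangency: set MRS = p_g/p_d = 1/1 = 1.
MRS depends only on d: d = 1 ⇒ d* = 1.
From the budget, 1·g = 6 − 1·1 = 5, so g* = 5.

g* = 5, d* = 1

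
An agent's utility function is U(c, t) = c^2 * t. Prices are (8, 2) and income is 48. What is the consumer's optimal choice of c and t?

c* = 4, t* = 8

MU_c = 2·c·t and MU_t = c^2.
MRS = MU_c/MU_t = (2/1)·t/c.
Tangency: set MRS = p_c/p_t = 8/2 = 4.
So (2/1)·t/c = 4, i.e. t = 2·c.
Substitute into the budget 8·c + 2·t = 48: 12·c = 48, so c* = 4.
Then t* = 2·4 = 8.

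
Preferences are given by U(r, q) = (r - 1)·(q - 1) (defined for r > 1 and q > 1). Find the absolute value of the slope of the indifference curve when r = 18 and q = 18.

MRS = 1

MU_r = (q−1), MU_q = (r−1).
MRS = (q−1)/(r−1).
At (18, 18): MRS = 1.
So at (18, 18) the consumer would give up 1 units of q for one more unit of r.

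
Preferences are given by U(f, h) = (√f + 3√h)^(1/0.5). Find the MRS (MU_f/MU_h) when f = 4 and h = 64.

For CES with ρ = 0.5, MRS = (1/3)·√(h/f).
At (4, 64): MRS = 4/3.
That is, one extra unit of f is worth 4/3 units of h at the margin.

MRS = 4/3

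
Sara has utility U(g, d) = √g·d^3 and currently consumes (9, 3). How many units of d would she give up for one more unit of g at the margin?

MRS = 1/18

MU_g = 0.5·g^(-0.5)·d^3 and MU_d = 3·√g·d^2.
MRS = MU_g/MU_d = (1/6)·d/g.
At (9, 3): MRS = 1/18.
So at (9, 3) the consumer would give up 1/18 units of d for one more unit of g.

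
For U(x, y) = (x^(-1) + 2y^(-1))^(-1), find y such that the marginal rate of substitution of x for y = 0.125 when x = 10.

For CES with ρ = -1, MRS = (1/2)·(y/x)^2.
Setting (1/2)·(y/10)^2 = 0.125 gives (y/10)^2 = 0.25, so y/10 = 0.5 and y = 5.

y = 5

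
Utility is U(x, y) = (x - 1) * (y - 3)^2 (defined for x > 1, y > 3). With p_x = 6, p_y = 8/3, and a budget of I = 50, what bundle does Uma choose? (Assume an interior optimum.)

x* = 3, y* = 12

MU_x = (y−3)^2, MU_y = 2·(x−1)·(y−3).
MRS = (1/2)·(y−3)/(x−1).
Tangency: set MRS = p_x/p_y = 6/(8/3) = 2.25.
So (1/2)·(y − 3)/(x − 1) = 2.25, i.e. (y − 3) = 4.5·(x − 1).
Rewrite the budget in excess-of-subsistence terms: 6·(x − 1) + (8/3)·(y − 3) = 50 − 6·1 − (8/3)·3 = 36.
Substituting, 18·(x − 1) = 36, so x − 1 = 2 and x* = 3.
Then y − 3 = 4.5·2 = 9, so y* = 12.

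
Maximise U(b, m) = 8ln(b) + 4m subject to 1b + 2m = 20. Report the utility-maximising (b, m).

MU_b = 8/b, MU_m = 4.
MRS = 8/b ÷ 4.
Tangency: set MRS = p_b/p_m = 1/2 = 0.5.
MRS depends only on b: 2/b = 0.5 ⇒ b* = 2/0.5 = 4.
From the budget, 2·m = 20 − 1·4 = 16, so m* = 8.

b* = 4, m* = 8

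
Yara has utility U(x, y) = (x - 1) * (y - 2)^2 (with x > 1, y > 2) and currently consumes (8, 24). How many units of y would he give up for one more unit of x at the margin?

MU_x = (y−2)^2, MU_y = 2·(x−1)·(y−2).
MRS = (1/2)·(y−2)/(x−1).
At (8, 24): MRS = 11/7.
That is, one extra unit of x is worth 11/7 units of y at the margin.

MRS = 11/7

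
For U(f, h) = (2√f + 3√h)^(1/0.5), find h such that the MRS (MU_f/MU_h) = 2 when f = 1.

h = 9

For CES with ρ = 0.5, MRS = (2/3)·√(h/f).
Setting (2/3)·√(h/1) = 2 gives √(h/1) = 3, so h/1 = 9 and h = 9.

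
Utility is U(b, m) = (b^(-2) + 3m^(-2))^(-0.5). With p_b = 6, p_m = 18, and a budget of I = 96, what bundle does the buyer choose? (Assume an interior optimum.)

For CES with ρ = -2, MRS = (1/3)·(m/b)^3.
Tangency: set MRS = p_b/p_m = 6/18 = 1/3.
So (m/b)^3 = 1; taking the cube root, m/b = 1, i.e. m = b.
Substitute into the budget 6·b + 18·m = 96: 24·b = 96, so b* = 4 and m* = 4.

b* = 4, m* = 4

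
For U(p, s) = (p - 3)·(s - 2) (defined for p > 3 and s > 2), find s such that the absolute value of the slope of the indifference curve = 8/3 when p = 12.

MU_p = (s−2), MU_s = (p−3).
MRS = (s−2)/(p−3).
Substitute p = 12: MRS = (s − 2)/9. Setting this equal to 8/3 gives s − 2 = (8/3)·9 = 24, so s = 26.

s = 26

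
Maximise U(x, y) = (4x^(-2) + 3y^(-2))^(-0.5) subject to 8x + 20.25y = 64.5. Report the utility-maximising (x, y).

For CES with ρ = -2, MRS = (4/3)·(y/x)^3.
Tangency: set MRS = p_x/p_y = 8/20.25 = 32/81.
So (y/x)^3 = 8/27; taking the cube root, y/x = 2/3, i.e. y = (2/3)·x.
Substitute into the budget 8·x + 20.25·y = 64.5: 21.5·x = 64.5, so x* = 3 and y* = (2/3)·3 = 2.

x* = 3, y* = 2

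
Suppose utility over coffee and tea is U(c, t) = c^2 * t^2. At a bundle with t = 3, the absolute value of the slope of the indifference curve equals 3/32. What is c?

c = 32

MU_c = 2·c·t^2 and MU_t = 2·c^2·t.
MRS = MU_c/MU_t = t/c.
Substitute t = 3: MRS = 3/c. Setting 3/c = 3/32 gives c = 3/(3/32) = 32.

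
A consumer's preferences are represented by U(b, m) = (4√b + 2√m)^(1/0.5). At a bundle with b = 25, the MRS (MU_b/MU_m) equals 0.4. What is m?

m = 1

For CES with ρ = 0.5, MRS = (4/2)·√(m/b).
Setting (4/2)·√(m/25) = 0.4 gives √(m/25) = 0.2, so m/25 = 1/25 and m = 1.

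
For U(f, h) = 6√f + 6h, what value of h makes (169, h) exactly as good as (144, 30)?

h = 29

U(144, 30) = 252.
Set U(169, h) = 252 and solve.
With f = 169: √169 = 13, so 6h = 252 − 6·13 = 174 and h = 29.
Check: U(169, 29) = 252.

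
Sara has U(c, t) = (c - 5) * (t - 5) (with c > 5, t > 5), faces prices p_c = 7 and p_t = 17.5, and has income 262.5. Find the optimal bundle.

MU_c = (t−5), MU_t = (c−5).
MRS = (t−5)/(c−5).
Tangency: set MRS = p_c/p_t = 7/17.5 = 0.4.
So (t − 5)/(c − 5) = 0.4, i.e. (t − 5) = 0.4·(c − 5).
Rewrite the budget in excess-of-subsistence terms: 7·(c − 5) + 17.5·(t − 5) = 262.5 − 7·5 − 17.5·5 = 140.
Substituting, 14·(c − 5) = 140, so c − 5 = 10 and c* = 15.
Then t − 5 = 0.4·10 = 4, so t* = 9.

c* = 15, t* = 9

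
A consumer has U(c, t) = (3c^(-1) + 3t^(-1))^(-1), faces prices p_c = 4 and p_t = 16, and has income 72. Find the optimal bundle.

For CES with ρ = -1, MRS = (t/c)^2.
Tangency: set MRS = p_c/p_t = 4/16 = 0.25.
So (t/c)^2 = 0.25; taking the square root, t/c = 0.5, i.e. t = 0.5·c.
Substitute into the budget 4·c + 16·t = 72: 12·c = 72, so c* = 6 and t* = 0.5·6 = 3.

c* = 6, t* = 3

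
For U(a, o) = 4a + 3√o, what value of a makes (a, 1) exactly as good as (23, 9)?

U(23, 9) = 101.
Set U(a, 1) = 101 and solve.
With o = 1: √1 = 1, so 4a = 101 − 3·1 = 98 and a = 24.5.
Check: U(24.5, 1) = 101.

a = 24.5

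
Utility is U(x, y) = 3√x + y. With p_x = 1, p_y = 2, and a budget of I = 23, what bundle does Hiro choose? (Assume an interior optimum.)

MU_x = 3/(2√x), MU_y = 1.
MRS = 3/(2√x) ÷ 1.
Tangency: set MRS = p_x/p_y = 1/2 = 0.5.
MRS depends only on x: 1.5/√x = 0.5 ⇒ √x = 1.5/0.5 = 3 ⇒ x* = 9.
From the budget, 2·y = 23 − 1·9 = 14, so y* = 7.

x* = 9, y* = 7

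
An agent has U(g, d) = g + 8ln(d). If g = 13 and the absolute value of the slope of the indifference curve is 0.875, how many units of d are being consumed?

MU_g = 1, MU_d = 8/d.
MRS = 1 ÷ (8/d).
MRS depends only on d: 0.125·d = 0.875 ⇒ d = 0.875/0.125 = 7.

d = 7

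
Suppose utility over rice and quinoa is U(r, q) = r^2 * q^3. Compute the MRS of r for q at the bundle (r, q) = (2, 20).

MRS = 20/3

MU_r = 2·r·q^3 and MU_q = 3·r^2·q^2.
MRS = MU_r/MU_q = (2/3)·q/r.
At (2, 20): MRS = 20/3.
That is, one extra unit of r is worth 20/3 units of q at the margin.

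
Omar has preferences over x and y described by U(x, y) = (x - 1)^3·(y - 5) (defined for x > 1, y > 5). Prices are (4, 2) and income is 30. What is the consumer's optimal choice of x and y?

x* = 4, y* = 7

MU_x = 3·(x−1)^2·(y−5), MU_y = (x−1)^3.
MRS = (3/1)·(y−5)/(x−1).
Tangency: set MRS = p_x/p_y = 4/2 = 2.
So (3/1)·(y − 5)/(x − 1) = 2, i.e. (y − 5) = (2/3)·(x − 1).
Rewrite the budget in excess-of-subsistence terms: 4·(x − 1) + 2·(y − 5) = 30 − 4·1 − 2·5 = 16.
Substituting, (16/3)·(x − 1) = 16, so x − 1 = 3 and x* = 4.
Then y − 5 = (2/3)·3 = 2, so y* = 7.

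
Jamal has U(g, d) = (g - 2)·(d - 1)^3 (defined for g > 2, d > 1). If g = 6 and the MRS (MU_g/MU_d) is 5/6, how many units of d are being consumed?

d = 11

MU_g = (d−1)^3, MU_d = 3·(g−2)·(d−1)^2.
MRS = (1/3)·(d−1)/(g−2).
Substitute g = 6: MRS = (d − 1)/12. Setting this equal to 5/6 gives d − 1 = (5/6)·12 = 10, so d = 11.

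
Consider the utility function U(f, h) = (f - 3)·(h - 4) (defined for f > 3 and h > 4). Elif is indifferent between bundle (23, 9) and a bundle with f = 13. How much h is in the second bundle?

U(23, 9) = 100.
Set U(13, h) = 100 and solve.
With f = 13: (13 − 3) = 10, so (h − 4) = 100/10 = 10.
So h = 4 + 10 = 14.
Check: U(13, 14) = 100.

h = 14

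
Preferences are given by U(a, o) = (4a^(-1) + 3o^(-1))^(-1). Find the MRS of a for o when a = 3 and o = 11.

MRS = 484/27

For CES with ρ = -1, MRS = (4/3)·(o/a)^2.
At (3, 11): MRS = 484/27.
So at (3, 11) the consumer would give up 484/27 units of o for one more unit of a.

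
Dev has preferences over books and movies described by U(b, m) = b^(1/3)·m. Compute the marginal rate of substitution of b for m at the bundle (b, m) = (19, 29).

MRS = 29/57

MU_b = 1/3·b^(-2/3)·m and MU_m = b^(1/3).
MRS = MU_b/MU_m = (1/3)·m/b.
At (19, 29): MRS = 29/57.
So at (19, 29) the consumer would give up 29/57 units of m for one more unit of b.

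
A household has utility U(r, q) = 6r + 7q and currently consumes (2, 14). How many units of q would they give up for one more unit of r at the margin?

MU_r = 6, MU_q = 7, so MRS = 6/7 at every bundle.
At (2, 14): MRS = 6/7.
The indifference curve has slope −6/7 at this bundle.

MRS = 6/7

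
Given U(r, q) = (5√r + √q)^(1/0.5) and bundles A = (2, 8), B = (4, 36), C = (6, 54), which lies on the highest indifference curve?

Bundle C

Evaluate utility at each bundle:
U(A) = 98.000.
U(B) = 256.000.
U(C) = 384.000.
Highest utility is C, so C ≻ B ≻ A.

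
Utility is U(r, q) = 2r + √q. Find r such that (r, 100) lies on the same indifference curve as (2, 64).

r = 1

U(2, 64) = 12.
Set U(r, 100) = 12 and solve.
With q = 100: √100 = 10, so 2r = 12 − 10 = 2 and r = 1.
Check: U(1, 100) = 12.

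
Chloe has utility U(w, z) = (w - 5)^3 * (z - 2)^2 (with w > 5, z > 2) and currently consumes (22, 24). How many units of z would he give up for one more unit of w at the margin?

MRS = 33/17

MU_w = 3·(w−5)^2·(z−2)^2, MU_z = 2·(w−5)^3·(z−2).
MRS = (3/2)·(z−2)/(w−5).
At (22, 24): MRS = 33/17.
So at (22, 24) the consumer would give up 33/17 units of z for one more unit of w.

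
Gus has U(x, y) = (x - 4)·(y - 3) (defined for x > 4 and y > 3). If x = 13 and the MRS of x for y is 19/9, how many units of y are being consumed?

y = 22

MU_x = (y−3), MU_y = (x−4).
MRS = (y−3)/(x−4).
Substitute x = 13: MRS = (y − 3)/9. Setting this equal to 19/9 gives y − 3 = (19/9)·9 = 19, so y = 22.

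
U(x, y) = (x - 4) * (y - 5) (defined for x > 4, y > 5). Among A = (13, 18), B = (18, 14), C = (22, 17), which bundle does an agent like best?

Evaluate utility at each bundle:
U(A) = 117.
U(B) = 126.
U(C) = 216.
Highest utility is C, so C ≻ B ≻ A.

Bundle C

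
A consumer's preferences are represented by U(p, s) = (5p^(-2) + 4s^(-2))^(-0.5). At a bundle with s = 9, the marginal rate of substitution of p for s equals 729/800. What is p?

For CES with ρ = -2, MRS = (5/4)·(s/p)^3.
Setting (5/4)·(9/p)^3 = 729/800 gives (9/p)^3 = 729/1000, so 9/p = 0.9 and p = 10.

p = 10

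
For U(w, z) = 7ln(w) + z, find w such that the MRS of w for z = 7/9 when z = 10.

MU_w = 7/w, MU_z = 1.
MRS = 7/w ÷ 1.
MRS depends only on w: 7/w = 7/9 ⇒ w = 7/(7/9) = 9.

w = 9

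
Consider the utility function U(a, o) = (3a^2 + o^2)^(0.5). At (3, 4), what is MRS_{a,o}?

MRS = 2.25

For CES with ρ = 2, MRS = (3/1)·(o/a)^(-1).
At (3, 4): MRS = 2.25.
That is, one extra unit of a is worth 2.25 units of o at the margin.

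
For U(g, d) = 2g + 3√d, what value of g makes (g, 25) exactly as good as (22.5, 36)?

U(22.5, 36) = 63.
Set U(g, 25) = 63 and solve.
With d = 25: √25 = 5, so 2g = 63 − 3·5 = 48 and g = 24.
Check: U(24, 25) = 63.

g = 24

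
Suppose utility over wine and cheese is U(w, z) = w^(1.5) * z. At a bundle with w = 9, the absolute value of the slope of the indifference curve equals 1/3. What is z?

MU_w = 1.5·√w·z and MU_z = w^(1.5).
MRS = MU_w/MU_z = (1.5)·z/w.
Substitute w = 9: MRS = z/6. Setting z/6 = 1/3 gives z = (1/3)·6 = 2.

z = 2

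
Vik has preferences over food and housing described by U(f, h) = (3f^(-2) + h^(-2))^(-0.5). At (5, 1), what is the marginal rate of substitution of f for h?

MRS = 3/125

For CES with ρ = -2, MRS = (3/1)·(h/f)^3.
At (5, 1): MRS = 3/125.
That is, one extra unit of f is worth 3/125 units of h at the margin.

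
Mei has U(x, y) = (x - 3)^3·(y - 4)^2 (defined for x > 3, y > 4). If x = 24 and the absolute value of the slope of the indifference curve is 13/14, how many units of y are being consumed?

y = 17

MU_x = 3·(x−3)^2·(y−4)^2, MU_y = 2·(x−3)^3·(y−4).
MRS = (3/2)·(y−4)/(x−3).
Substitute x = 24: MRS = (y − 4)/14. Setting this equal to 13/14 gives y − 4 = (13/14)·14 = 13, so y = 17.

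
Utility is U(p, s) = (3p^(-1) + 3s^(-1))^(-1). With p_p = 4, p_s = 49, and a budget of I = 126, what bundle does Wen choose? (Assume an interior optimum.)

p* = 7, s* = 2

For CES with ρ = -1, MRS = (s/p)^2.
Tangency: set MRS = p_p/p_s = 4/49.
So (s/p)^2 = 4/49; taking the square root, s/p = 2/7, i.e. s = (2/7)·p.
Substitute into the budget 4·p + 49·s = 126: 18·p = 126, so p* = 7 and s* = (2/7)·7 = 2.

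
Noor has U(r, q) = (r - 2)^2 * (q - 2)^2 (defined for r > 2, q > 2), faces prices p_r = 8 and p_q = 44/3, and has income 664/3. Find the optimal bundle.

MU_r = 2·(r−2)·(q−2)^2, MU_q = 2·(r−2)^2·(q−2).
MRS = (q−2)/(r−2).
Tangency: set MRS = p_r/p_q = 8/(44/3) = 6/11.
So (q − 2)/(r − 2) = 6/11, i.e. (q − 2) = (6/11)·(r − 2).
Rewrite the budget in excess-of-subsistence terms: 8·(r − 2) + (44/3)·(q − 2) = 664/3 − 8·2 − (44/3)·2 = 176.
Substituting, 16·(r − 2) = 176, so r − 2 = 11 and r* = 13.
Then q − 2 = (6/11)·11 = 6, so q* = 8.

r* = 13, q* = 8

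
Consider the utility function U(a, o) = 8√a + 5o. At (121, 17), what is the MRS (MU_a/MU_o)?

MU_a = 8/(2√a), MU_o = 5.
MRS = 8/(2√a) ÷ 5.
At (121, 17): MRS = 4/55.
So at (121, 17) the consumer would give up 4/55 units of o for one more unit of a.

MRS = 4/55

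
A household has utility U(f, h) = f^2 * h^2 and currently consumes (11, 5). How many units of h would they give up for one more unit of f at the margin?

MU_f = 2·f·h^2 and MU_h = 2·f^2·h.
MRS = MU_f/MU_h = h/f.
At (11, 5): MRS = 5/11.
The indifference curve has slope −5/11 at this bundle.

MRS = 5/11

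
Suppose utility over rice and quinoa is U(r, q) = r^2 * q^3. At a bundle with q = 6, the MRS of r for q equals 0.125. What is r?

r = 32

MU_r = 2·r·q^3 and MU_q = 3·r^2·q^2.
MRS = MU_r/MU_q = (2/3)·q/r.
Substitute q = 6: MRS = 4/r. Setting 4/r = 0.125 gives r = 4/0.125 = 32.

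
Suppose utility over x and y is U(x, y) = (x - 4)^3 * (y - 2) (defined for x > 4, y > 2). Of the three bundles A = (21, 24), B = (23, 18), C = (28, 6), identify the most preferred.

Evaluate utility at each bundle:
U(A) = 108086.
U(B) = 109744.
U(C) = 55296.
Highest utility is B, so B ≻ A ≻ C.

Bundle B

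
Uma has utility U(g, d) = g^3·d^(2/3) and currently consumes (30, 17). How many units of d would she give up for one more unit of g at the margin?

MU_g = 3·g^2·d^(2/3) and MU_d = 2/3·g^3·d^(-1/3).
MRS = MU_g/MU_d = (4.5)·d/g.
At (30, 17): MRS = 2.55.
The indifference curve has slope −2.55 at this bundle.

MRS = 2.55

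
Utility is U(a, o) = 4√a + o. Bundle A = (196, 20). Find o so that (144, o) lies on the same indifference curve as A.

o = 28

U(196, 20) = 76.
Set U(144, o) = 76 and solve.
With a = 144: √144 = 12, so o = 76 − 4·12 = 28.
Check: U(144, 28) = 76.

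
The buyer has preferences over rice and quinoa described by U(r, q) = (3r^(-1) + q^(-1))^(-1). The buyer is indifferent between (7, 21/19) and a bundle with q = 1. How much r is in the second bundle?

r = 9

U depends on (r, q) only through S = 3r^(-1) + q^(-1), so equal utility means equal S. At (7, 21/19): S = 4/3.
With q = 1: 1^(-1) = 1, so 3r^(-1) = 4/3 − 1 = 1/3, i.e. r^(-1) = 1/9.
Hence r = 1/(1/9) = 9.
Check: U(9, 1) = 0.75.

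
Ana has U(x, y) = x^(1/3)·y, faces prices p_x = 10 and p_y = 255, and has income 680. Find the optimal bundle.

x* = 17, y* = 2

MU_x = 1/3·x^(-2/3)·y and MU_y = x^(1/3).
MRS = MU_x/MU_y = (1/3)·y/x.
Tangency: set MRS = p_x/p_y = 10/255 = 2/51.
So (1/3)·y/x = 2/51, i.e. y = (2/17)·x.
Substitute into the budget 10·x + 255·y = 680: 40·x = 680, so x* = 17.
Then y* = (2/17)·17 = 2.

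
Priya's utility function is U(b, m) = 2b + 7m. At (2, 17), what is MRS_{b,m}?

MRS = 2/7

MU_b = 2, MU_m = 7, so MRS = 2/7 at every bundle.
At (2, 17): MRS = 2/7.
That is, one extra unit of b is worth 2/7 units of m at the margin.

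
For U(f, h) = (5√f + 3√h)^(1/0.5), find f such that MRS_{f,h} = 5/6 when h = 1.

f = 4

For CES with ρ = 0.5, MRS = (5/3)·√(h/f).
Setting (5/3)·√(1/f) = 5/6 gives √(1/f) = 0.5, so 1/f = 0.25 and f = 4.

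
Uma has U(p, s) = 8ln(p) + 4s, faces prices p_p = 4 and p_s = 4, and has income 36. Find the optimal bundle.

MU_p = 8/p, MU_s = 4.
MRS = 8/p ÷ 4.
Tangency: set MRS = p_p/p_s = 4/4 = 1.
MRS depends only on p: 2/p = 1 ⇒ p* = 2/1 = 2.
From the budget, 4·s = 36 − 4·2 = 28, so s* = 7.

p* = 2, s* = 7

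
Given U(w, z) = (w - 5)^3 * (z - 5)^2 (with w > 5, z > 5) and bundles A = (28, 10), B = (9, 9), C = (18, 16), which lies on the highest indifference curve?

Evaluate utility at each bundle:
U(A) = 304175.
U(B) = 1024.
U(C) = 265837.
Highest utility is A, so A ≻ C ≻ B.

Bundle A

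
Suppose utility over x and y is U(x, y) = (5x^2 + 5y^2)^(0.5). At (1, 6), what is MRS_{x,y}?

For CES with ρ = 2, MRS = (y/x)^(-1).
At (1, 6): MRS = 1/6.
So at (1, 6) the consumer would give up 1/6 units of y for one more unit of x.

MRS = 1/6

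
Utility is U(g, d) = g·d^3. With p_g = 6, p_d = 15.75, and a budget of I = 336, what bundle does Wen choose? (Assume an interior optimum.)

g* = 14, d* = 16

MU_g = d^3 and MU_d = 3·g·d^2.
MRS = MU_g/MU_d = (1/3)·d/g.
Tangency: set MRS = p_g/p_d = 6/15.75 = 8/21.
So (1/3)·d/g = 8/21, i.e. d = (8/7)·g.
Substitute into the budget 6·g + 15.75·d = 336: 24·g = 336, so g* = 14.
Then d* = (8/7)·14 = 16.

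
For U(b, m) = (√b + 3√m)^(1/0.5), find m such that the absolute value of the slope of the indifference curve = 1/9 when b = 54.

m = 6

For CES with ρ = 0.5, MRS = (1/3)·√(m/b).
Setting (1/3)·√(m/54) = 1/9 gives √(m/54) = 1/3, so m/54 = 1/9 and m = 6.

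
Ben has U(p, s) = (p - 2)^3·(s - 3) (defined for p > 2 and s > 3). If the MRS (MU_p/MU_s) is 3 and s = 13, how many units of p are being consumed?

p = 12

MU_p = 3·(p−2)^2·(s−3), MU_s = (p−2)^3.
MRS = (3/1)·(s−3)/(p−2).
Substitute s = 13: MRS = 30/(p − 2). Setting this equal to 3 gives p − 2 = 30/3 = 10, so p = 12.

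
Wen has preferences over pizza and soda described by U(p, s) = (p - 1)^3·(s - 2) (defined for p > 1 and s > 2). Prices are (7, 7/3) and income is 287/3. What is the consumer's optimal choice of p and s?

p* = 10, s* = 11

MU_p = 3·(p−1)^2·(s−2), MU_s = (p−1)^3.
MRS = (3/1)·(s−2)/(p−1).
Tangency: set MRS = p_p/p_s = 7/(7/3) = 3.
So (3/1)·(s − 2)/(p − 1) = 3, i.e. (s − 2) = (p − 1).
Rewrite the budget in excess-of-subsistence terms: 7·(p − 1) + (7/3)·(s − 2) = 287/3 − 7·1 − (7/3)·2 = 84.
Substituting, (28/3)·(p − 1) = 84, so p − 1 = 9 and p* = 10.
Then s − 2 = 9, so s* = 11.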